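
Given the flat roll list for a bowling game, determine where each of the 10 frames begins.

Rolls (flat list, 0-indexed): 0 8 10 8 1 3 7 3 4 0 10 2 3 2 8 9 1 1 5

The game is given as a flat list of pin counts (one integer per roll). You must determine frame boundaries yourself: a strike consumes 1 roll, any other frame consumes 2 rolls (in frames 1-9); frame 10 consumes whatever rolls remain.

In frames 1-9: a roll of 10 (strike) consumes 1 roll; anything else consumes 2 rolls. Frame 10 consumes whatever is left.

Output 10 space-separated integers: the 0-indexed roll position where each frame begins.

Frame 1 starts at roll index 0: rolls=0,8 (sum=8), consumes 2 rolls
Frame 2 starts at roll index 2: roll=10 (strike), consumes 1 roll
Frame 3 starts at roll index 3: rolls=8,1 (sum=9), consumes 2 rolls
Frame 4 starts at roll index 5: rolls=3,7 (sum=10), consumes 2 rolls
Frame 5 starts at roll index 7: rolls=3,4 (sum=7), consumes 2 rolls
Frame 6 starts at roll index 9: rolls=0,10 (sum=10), consumes 2 rolls
Frame 7 starts at roll index 11: rolls=2,3 (sum=5), consumes 2 rolls
Frame 8 starts at roll index 13: rolls=2,8 (sum=10), consumes 2 rolls
Frame 9 starts at roll index 15: rolls=9,1 (sum=10), consumes 2 rolls
Frame 10 starts at roll index 17: 2 remaining rolls

Answer: 0 2 3 5 7 9 11 13 15 17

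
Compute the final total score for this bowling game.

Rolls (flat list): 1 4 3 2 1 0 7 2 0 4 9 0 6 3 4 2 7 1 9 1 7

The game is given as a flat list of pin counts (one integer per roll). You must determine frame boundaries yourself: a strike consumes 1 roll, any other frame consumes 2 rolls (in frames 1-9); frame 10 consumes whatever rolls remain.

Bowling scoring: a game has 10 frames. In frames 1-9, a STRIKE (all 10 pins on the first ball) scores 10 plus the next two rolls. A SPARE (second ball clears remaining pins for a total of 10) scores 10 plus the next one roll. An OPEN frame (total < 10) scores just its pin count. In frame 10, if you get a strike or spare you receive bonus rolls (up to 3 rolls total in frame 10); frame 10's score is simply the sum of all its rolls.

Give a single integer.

Answer: 73

Derivation:
Frame 1: OPEN (1+4=5). Cumulative: 5
Frame 2: OPEN (3+2=5). Cumulative: 10
Frame 3: OPEN (1+0=1). Cumulative: 11
Frame 4: OPEN (7+2=9). Cumulative: 20
Frame 5: OPEN (0+4=4). Cumulative: 24
Frame 6: OPEN (9+0=9). Cumulative: 33
Frame 7: OPEN (6+3=9). Cumulative: 42
Frame 8: OPEN (4+2=6). Cumulative: 48
Frame 9: OPEN (7+1=8). Cumulative: 56
Frame 10: SPARE. Sum of all frame-10 rolls (9+1+7) = 17. Cumulative: 73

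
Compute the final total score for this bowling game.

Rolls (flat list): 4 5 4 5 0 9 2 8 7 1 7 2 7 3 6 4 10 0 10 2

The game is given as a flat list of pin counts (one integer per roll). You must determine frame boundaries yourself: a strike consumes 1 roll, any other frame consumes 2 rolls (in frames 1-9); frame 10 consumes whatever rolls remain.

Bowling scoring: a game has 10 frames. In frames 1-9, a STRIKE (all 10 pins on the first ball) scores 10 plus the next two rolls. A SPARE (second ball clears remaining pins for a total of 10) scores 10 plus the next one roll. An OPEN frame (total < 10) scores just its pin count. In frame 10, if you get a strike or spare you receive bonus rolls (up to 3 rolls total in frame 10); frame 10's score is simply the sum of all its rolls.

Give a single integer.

Frame 1: OPEN (4+5=9). Cumulative: 9
Frame 2: OPEN (4+5=9). Cumulative: 18
Frame 3: OPEN (0+9=9). Cumulative: 27
Frame 4: SPARE (2+8=10). 10 + next roll (7) = 17. Cumulative: 44
Frame 5: OPEN (7+1=8). Cumulative: 52
Frame 6: OPEN (7+2=9). Cumulative: 61
Frame 7: SPARE (7+3=10). 10 + next roll (6) = 16. Cumulative: 77
Frame 8: SPARE (6+4=10). 10 + next roll (10) = 20. Cumulative: 97
Frame 9: STRIKE. 10 + next two rolls (0+10) = 20. Cumulative: 117
Frame 10: SPARE. Sum of all frame-10 rolls (0+10+2) = 12. Cumulative: 129

Answer: 129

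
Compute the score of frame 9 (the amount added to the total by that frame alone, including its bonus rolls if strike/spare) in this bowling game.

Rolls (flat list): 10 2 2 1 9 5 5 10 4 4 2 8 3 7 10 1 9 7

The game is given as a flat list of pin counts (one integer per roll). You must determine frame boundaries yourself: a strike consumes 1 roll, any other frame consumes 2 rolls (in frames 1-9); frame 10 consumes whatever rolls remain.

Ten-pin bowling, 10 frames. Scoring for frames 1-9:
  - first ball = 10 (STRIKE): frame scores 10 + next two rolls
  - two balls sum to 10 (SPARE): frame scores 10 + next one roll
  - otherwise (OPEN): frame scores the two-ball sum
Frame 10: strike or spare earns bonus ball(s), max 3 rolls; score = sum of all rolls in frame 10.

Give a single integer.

Frame 1: STRIKE. 10 + next two rolls (2+2) = 14. Cumulative: 14
Frame 2: OPEN (2+2=4). Cumulative: 18
Frame 3: SPARE (1+9=10). 10 + next roll (5) = 15. Cumulative: 33
Frame 4: SPARE (5+5=10). 10 + next roll (10) = 20. Cumulative: 53
Frame 5: STRIKE. 10 + next two rolls (4+4) = 18. Cumulative: 71
Frame 6: OPEN (4+4=8). Cumulative: 79
Frame 7: SPARE (2+8=10). 10 + next roll (3) = 13. Cumulative: 92
Frame 8: SPARE (3+7=10). 10 + next roll (10) = 20. Cumulative: 112
Frame 9: STRIKE. 10 + next two rolls (1+9) = 20. Cumulative: 132
Frame 10: SPARE. Sum of all frame-10 rolls (1+9+7) = 17. Cumulative: 149

Answer: 20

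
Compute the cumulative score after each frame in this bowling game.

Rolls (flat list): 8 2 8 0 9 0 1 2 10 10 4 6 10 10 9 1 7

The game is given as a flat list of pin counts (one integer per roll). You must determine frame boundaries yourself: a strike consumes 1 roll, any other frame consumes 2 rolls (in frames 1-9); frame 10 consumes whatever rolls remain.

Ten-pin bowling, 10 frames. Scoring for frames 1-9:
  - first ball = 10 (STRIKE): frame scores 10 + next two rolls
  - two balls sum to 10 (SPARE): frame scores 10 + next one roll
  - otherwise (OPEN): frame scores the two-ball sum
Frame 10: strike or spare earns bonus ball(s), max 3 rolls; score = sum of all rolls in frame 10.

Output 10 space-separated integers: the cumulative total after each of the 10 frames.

Answer: 18 26 35 38 62 82 102 131 151 168

Derivation:
Frame 1: SPARE (8+2=10). 10 + next roll (8) = 18. Cumulative: 18
Frame 2: OPEN (8+0=8). Cumulative: 26
Frame 3: OPEN (9+0=9). Cumulative: 35
Frame 4: OPEN (1+2=3). Cumulative: 38
Frame 5: STRIKE. 10 + next two rolls (10+4) = 24. Cumulative: 62
Frame 6: STRIKE. 10 + next two rolls (4+6) = 20. Cumulative: 82
Frame 7: SPARE (4+6=10). 10 + next roll (10) = 20. Cumulative: 102
Frame 8: STRIKE. 10 + next two rolls (10+9) = 29. Cumulative: 131
Frame 9: STRIKE. 10 + next two rolls (9+1) = 20. Cumulative: 151
Frame 10: SPARE. Sum of all frame-10 rolls (9+1+7) = 17. Cumulative: 168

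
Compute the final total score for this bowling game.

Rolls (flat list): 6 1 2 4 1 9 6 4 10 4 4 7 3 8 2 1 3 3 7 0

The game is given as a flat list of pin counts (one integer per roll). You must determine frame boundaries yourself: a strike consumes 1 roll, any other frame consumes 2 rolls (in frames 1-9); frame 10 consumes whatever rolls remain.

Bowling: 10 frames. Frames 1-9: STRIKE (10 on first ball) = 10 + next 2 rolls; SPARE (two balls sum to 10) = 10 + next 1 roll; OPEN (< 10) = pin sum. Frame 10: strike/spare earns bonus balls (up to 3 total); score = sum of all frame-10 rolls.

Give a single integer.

Answer: 118

Derivation:
Frame 1: OPEN (6+1=7). Cumulative: 7
Frame 2: OPEN (2+4=6). Cumulative: 13
Frame 3: SPARE (1+9=10). 10 + next roll (6) = 16. Cumulative: 29
Frame 4: SPARE (6+4=10). 10 + next roll (10) = 20. Cumulative: 49
Frame 5: STRIKE. 10 + next two rolls (4+4) = 18. Cumulative: 67
Frame 6: OPEN (4+4=8). Cumulative: 75
Frame 7: SPARE (7+3=10). 10 + next roll (8) = 18. Cumulative: 93
Frame 8: SPARE (8+2=10). 10 + next roll (1) = 11. Cumulative: 104
Frame 9: OPEN (1+3=4). Cumulative: 108
Frame 10: SPARE. Sum of all frame-10 rolls (3+7+0) = 10. Cumulative: 118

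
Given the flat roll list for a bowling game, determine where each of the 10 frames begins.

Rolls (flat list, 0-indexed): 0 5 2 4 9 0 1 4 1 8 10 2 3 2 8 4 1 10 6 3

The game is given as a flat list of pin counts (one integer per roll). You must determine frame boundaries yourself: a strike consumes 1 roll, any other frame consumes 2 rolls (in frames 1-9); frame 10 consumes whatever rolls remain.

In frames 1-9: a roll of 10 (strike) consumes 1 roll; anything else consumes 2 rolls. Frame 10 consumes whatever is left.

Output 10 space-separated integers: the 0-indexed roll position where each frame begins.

Answer: 0 2 4 6 8 10 11 13 15 17

Derivation:
Frame 1 starts at roll index 0: rolls=0,5 (sum=5), consumes 2 rolls
Frame 2 starts at roll index 2: rolls=2,4 (sum=6), consumes 2 rolls
Frame 3 starts at roll index 4: rolls=9,0 (sum=9), consumes 2 rolls
Frame 4 starts at roll index 6: rolls=1,4 (sum=5), consumes 2 rolls
Frame 5 starts at roll index 8: rolls=1,8 (sum=9), consumes 2 rolls
Frame 6 starts at roll index 10: roll=10 (strike), consumes 1 roll
Frame 7 starts at roll index 11: rolls=2,3 (sum=5), consumes 2 rolls
Frame 8 starts at roll index 13: rolls=2,8 (sum=10), consumes 2 rolls
Frame 9 starts at roll index 15: rolls=4,1 (sum=5), consumes 2 rolls
Frame 10 starts at roll index 17: 3 remaining rolls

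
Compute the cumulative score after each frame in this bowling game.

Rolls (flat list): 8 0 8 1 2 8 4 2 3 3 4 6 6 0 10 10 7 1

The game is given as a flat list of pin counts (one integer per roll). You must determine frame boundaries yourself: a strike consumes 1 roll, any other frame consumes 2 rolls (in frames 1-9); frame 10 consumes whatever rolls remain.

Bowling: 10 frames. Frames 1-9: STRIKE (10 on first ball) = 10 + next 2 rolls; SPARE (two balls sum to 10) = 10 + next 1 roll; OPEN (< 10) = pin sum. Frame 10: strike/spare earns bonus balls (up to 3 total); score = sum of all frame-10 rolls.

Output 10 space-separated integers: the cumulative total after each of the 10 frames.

Answer: 8 17 31 37 43 59 65 92 110 118

Derivation:
Frame 1: OPEN (8+0=8). Cumulative: 8
Frame 2: OPEN (8+1=9). Cumulative: 17
Frame 3: SPARE (2+8=10). 10 + next roll (4) = 14. Cumulative: 31
Frame 4: OPEN (4+2=6). Cumulative: 37
Frame 5: OPEN (3+3=6). Cumulative: 43
Frame 6: SPARE (4+6=10). 10 + next roll (6) = 16. Cumulative: 59
Frame 7: OPEN (6+0=6). Cumulative: 65
Frame 8: STRIKE. 10 + next two rolls (10+7) = 27. Cumulative: 92
Frame 9: STRIKE. 10 + next two rolls (7+1) = 18. Cumulative: 110
Frame 10: OPEN. Sum of all frame-10 rolls (7+1) = 8. Cumulative: 118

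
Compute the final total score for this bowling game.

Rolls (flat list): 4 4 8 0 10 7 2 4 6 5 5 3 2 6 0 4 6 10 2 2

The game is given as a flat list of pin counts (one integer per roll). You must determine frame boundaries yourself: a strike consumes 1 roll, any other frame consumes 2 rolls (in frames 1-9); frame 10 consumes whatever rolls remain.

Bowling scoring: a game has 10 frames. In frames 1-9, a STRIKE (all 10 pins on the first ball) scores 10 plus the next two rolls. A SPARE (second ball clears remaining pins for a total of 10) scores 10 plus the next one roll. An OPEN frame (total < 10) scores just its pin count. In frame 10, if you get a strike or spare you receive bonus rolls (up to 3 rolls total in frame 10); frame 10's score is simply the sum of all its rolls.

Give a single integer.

Frame 1: OPEN (4+4=8). Cumulative: 8
Frame 2: OPEN (8+0=8). Cumulative: 16
Frame 3: STRIKE. 10 + next two rolls (7+2) = 19. Cumulative: 35
Frame 4: OPEN (7+2=9). Cumulative: 44
Frame 5: SPARE (4+6=10). 10 + next roll (5) = 15. Cumulative: 59
Frame 6: SPARE (5+5=10). 10 + next roll (3) = 13. Cumulative: 72
Frame 7: OPEN (3+2=5). Cumulative: 77
Frame 8: OPEN (6+0=6). Cumulative: 83
Frame 9: SPARE (4+6=10). 10 + next roll (10) = 20. Cumulative: 103
Frame 10: STRIKE. Sum of all frame-10 rolls (10+2+2) = 14. Cumulative: 117

Answer: 117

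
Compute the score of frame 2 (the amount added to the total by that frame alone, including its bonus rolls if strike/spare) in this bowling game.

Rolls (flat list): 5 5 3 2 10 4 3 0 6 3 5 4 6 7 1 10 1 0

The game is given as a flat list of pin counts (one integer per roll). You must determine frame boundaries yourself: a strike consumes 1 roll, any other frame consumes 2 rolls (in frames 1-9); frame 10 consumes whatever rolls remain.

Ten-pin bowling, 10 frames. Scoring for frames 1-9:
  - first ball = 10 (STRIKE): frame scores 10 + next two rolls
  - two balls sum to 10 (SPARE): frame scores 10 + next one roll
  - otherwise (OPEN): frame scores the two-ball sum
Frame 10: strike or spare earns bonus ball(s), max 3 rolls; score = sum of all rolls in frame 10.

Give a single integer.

Frame 1: SPARE (5+5=10). 10 + next roll (3) = 13. Cumulative: 13
Frame 2: OPEN (3+2=5). Cumulative: 18
Frame 3: STRIKE. 10 + next two rolls (4+3) = 17. Cumulative: 35
Frame 4: OPEN (4+3=7). Cumulative: 42

Answer: 5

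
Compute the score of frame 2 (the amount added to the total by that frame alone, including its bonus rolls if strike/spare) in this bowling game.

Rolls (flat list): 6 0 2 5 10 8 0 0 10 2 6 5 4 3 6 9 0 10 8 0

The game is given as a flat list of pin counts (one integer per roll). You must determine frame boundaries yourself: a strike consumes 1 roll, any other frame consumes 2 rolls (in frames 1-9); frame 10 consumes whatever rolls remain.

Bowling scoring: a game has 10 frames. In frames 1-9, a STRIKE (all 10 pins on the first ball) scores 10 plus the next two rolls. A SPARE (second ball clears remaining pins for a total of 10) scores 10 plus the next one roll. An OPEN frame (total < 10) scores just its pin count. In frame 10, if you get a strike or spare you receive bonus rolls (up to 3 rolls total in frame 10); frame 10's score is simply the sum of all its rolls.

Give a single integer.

Answer: 7

Derivation:
Frame 1: OPEN (6+0=6). Cumulative: 6
Frame 2: OPEN (2+5=7). Cumulative: 13
Frame 3: STRIKE. 10 + next two rolls (8+0) = 18. Cumulative: 31
Frame 4: OPEN (8+0=8). Cumulative: 39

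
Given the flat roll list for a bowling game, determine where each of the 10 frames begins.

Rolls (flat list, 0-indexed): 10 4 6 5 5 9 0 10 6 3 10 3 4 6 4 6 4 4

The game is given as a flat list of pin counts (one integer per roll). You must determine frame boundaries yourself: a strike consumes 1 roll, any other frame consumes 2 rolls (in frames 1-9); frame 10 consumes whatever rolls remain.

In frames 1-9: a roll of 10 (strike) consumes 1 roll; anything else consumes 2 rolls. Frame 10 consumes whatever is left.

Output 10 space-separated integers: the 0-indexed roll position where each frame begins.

Answer: 0 1 3 5 7 8 10 11 13 15

Derivation:
Frame 1 starts at roll index 0: roll=10 (strike), consumes 1 roll
Frame 2 starts at roll index 1: rolls=4,6 (sum=10), consumes 2 rolls
Frame 3 starts at roll index 3: rolls=5,5 (sum=10), consumes 2 rolls
Frame 4 starts at roll index 5: rolls=9,0 (sum=9), consumes 2 rolls
Frame 5 starts at roll index 7: roll=10 (strike), consumes 1 roll
Frame 6 starts at roll index 8: rolls=6,3 (sum=9), consumes 2 rolls
Frame 7 starts at roll index 10: roll=10 (strike), consumes 1 roll
Frame 8 starts at roll index 11: rolls=3,4 (sum=7), consumes 2 rolls
Frame 9 starts at roll index 13: rolls=6,4 (sum=10), consumes 2 rolls
Frame 10 starts at roll index 15: 3 remaining rolls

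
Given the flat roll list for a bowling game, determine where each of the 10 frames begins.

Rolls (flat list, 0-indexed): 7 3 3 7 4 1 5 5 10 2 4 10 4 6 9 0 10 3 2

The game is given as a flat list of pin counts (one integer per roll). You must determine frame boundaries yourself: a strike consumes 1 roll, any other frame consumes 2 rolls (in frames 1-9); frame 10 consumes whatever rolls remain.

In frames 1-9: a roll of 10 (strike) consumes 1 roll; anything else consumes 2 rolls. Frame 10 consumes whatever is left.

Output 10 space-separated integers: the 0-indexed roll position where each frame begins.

Answer: 0 2 4 6 8 9 11 12 14 16

Derivation:
Frame 1 starts at roll index 0: rolls=7,3 (sum=10), consumes 2 rolls
Frame 2 starts at roll index 2: rolls=3,7 (sum=10), consumes 2 rolls
Frame 3 starts at roll index 4: rolls=4,1 (sum=5), consumes 2 rolls
Frame 4 starts at roll index 6: rolls=5,5 (sum=10), consumes 2 rolls
Frame 5 starts at roll index 8: roll=10 (strike), consumes 1 roll
Frame 6 starts at roll index 9: rolls=2,4 (sum=6), consumes 2 rolls
Frame 7 starts at roll index 11: roll=10 (strike), consumes 1 roll
Frame 8 starts at roll index 12: rolls=4,6 (sum=10), consumes 2 rolls
Frame 9 starts at roll index 14: rolls=9,0 (sum=9), consumes 2 rolls
Frame 10 starts at roll index 16: 3 remaining rolls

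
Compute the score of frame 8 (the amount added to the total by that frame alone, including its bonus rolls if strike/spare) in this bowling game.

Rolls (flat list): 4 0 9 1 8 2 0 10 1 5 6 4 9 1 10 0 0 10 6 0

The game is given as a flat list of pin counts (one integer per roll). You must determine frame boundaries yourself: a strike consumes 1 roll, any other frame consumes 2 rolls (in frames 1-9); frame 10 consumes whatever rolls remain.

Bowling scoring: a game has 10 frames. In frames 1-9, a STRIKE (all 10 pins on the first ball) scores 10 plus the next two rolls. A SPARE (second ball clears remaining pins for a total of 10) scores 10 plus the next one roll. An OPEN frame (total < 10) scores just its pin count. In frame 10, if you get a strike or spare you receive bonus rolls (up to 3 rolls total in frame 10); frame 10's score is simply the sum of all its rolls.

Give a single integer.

Frame 1: OPEN (4+0=4). Cumulative: 4
Frame 2: SPARE (9+1=10). 10 + next roll (8) = 18. Cumulative: 22
Frame 3: SPARE (8+2=10). 10 + next roll (0) = 10. Cumulative: 32
Frame 4: SPARE (0+10=10). 10 + next roll (1) = 11. Cumulative: 43
Frame 5: OPEN (1+5=6). Cumulative: 49
Frame 6: SPARE (6+4=10). 10 + next roll (9) = 19. Cumulative: 68
Frame 7: SPARE (9+1=10). 10 + next roll (10) = 20. Cumulative: 88
Frame 8: STRIKE. 10 + next two rolls (0+0) = 10. Cumulative: 98
Frame 9: OPEN (0+0=0). Cumulative: 98
Frame 10: STRIKE. Sum of all frame-10 rolls (10+6+0) = 16. Cumulative: 114

Answer: 10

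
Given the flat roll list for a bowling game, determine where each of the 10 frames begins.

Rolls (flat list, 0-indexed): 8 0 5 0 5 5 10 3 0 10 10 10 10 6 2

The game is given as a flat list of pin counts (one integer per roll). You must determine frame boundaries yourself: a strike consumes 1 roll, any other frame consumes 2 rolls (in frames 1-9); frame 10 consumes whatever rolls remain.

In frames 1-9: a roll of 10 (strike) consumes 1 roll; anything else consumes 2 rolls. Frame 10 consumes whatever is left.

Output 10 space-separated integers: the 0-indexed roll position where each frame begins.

Frame 1 starts at roll index 0: rolls=8,0 (sum=8), consumes 2 rolls
Frame 2 starts at roll index 2: rolls=5,0 (sum=5), consumes 2 rolls
Frame 3 starts at roll index 4: rolls=5,5 (sum=10), consumes 2 rolls
Frame 4 starts at roll index 6: roll=10 (strike), consumes 1 roll
Frame 5 starts at roll index 7: rolls=3,0 (sum=3), consumes 2 rolls
Frame 6 starts at roll index 9: roll=10 (strike), consumes 1 roll
Frame 7 starts at roll index 10: roll=10 (strike), consumes 1 roll
Frame 8 starts at roll index 11: roll=10 (strike), consumes 1 roll
Frame 9 starts at roll index 12: roll=10 (strike), consumes 1 roll
Frame 10 starts at roll index 13: 2 remaining rolls

Answer: 0 2 4 6 7 9 10 11 12 13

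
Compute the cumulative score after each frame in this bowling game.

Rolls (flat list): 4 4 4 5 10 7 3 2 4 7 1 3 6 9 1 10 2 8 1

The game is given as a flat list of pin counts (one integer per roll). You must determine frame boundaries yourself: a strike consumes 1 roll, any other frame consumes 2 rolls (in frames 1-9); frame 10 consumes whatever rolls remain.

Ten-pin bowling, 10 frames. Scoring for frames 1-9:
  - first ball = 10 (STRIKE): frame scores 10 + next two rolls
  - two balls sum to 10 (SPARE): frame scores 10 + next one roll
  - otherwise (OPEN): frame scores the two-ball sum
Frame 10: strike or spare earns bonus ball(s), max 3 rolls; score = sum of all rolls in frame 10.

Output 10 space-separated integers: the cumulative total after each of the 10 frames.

Answer: 8 17 37 49 55 63 72 92 112 123

Derivation:
Frame 1: OPEN (4+4=8). Cumulative: 8
Frame 2: OPEN (4+5=9). Cumulative: 17
Frame 3: STRIKE. 10 + next two rolls (7+3) = 20. Cumulative: 37
Frame 4: SPARE (7+3=10). 10 + next roll (2) = 12. Cumulative: 49
Frame 5: OPEN (2+4=6). Cumulative: 55
Frame 6: OPEN (7+1=8). Cumulative: 63
Frame 7: OPEN (3+6=9). Cumulative: 72
Frame 8: SPARE (9+1=10). 10 + next roll (10) = 20. Cumulative: 92
Frame 9: STRIKE. 10 + next two rolls (2+8) = 20. Cumulative: 112
Frame 10: SPARE. Sum of all frame-10 rolls (2+8+1) = 11. Cumulative: 123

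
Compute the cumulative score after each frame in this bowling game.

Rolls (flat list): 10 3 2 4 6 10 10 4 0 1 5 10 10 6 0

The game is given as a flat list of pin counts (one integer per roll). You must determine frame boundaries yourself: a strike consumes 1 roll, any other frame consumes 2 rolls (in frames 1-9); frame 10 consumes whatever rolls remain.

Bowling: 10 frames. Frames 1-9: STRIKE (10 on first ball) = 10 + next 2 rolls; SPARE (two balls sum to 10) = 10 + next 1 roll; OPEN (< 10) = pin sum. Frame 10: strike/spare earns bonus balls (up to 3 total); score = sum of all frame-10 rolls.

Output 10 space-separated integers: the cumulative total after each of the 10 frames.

Frame 1: STRIKE. 10 + next two rolls (3+2) = 15. Cumulative: 15
Frame 2: OPEN (3+2=5). Cumulative: 20
Frame 3: SPARE (4+6=10). 10 + next roll (10) = 20. Cumulative: 40
Frame 4: STRIKE. 10 + next two rolls (10+4) = 24. Cumulative: 64
Frame 5: STRIKE. 10 + next two rolls (4+0) = 14. Cumulative: 78
Frame 6: OPEN (4+0=4). Cumulative: 82
Frame 7: OPEN (1+5=6). Cumulative: 88
Frame 8: STRIKE. 10 + next two rolls (10+6) = 26. Cumulative: 114
Frame 9: STRIKE. 10 + next two rolls (6+0) = 16. Cumulative: 130
Frame 10: OPEN. Sum of all frame-10 rolls (6+0) = 6. Cumulative: 136

Answer: 15 20 40 64 78 82 88 114 130 136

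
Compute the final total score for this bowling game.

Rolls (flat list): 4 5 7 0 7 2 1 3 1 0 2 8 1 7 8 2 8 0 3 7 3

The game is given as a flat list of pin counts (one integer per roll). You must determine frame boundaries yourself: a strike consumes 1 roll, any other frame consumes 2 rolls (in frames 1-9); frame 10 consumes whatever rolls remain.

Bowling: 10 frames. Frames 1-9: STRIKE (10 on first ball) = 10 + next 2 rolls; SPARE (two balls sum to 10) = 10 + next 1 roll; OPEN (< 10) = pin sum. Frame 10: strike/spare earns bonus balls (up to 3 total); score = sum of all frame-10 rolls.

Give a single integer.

Frame 1: OPEN (4+5=9). Cumulative: 9
Frame 2: OPEN (7+0=7). Cumulative: 16
Frame 3: OPEN (7+2=9). Cumulative: 25
Frame 4: OPEN (1+3=4). Cumulative: 29
Frame 5: OPEN (1+0=1). Cumulative: 30
Frame 6: SPARE (2+8=10). 10 + next roll (1) = 11. Cumulative: 41
Frame 7: OPEN (1+7=8). Cumulative: 49
Frame 8: SPARE (8+2=10). 10 + next roll (8) = 18. Cumulative: 67
Frame 9: OPEN (8+0=8). Cumulative: 75
Frame 10: SPARE. Sum of all frame-10 rolls (3+7+3) = 13. Cumulative: 88

Answer: 88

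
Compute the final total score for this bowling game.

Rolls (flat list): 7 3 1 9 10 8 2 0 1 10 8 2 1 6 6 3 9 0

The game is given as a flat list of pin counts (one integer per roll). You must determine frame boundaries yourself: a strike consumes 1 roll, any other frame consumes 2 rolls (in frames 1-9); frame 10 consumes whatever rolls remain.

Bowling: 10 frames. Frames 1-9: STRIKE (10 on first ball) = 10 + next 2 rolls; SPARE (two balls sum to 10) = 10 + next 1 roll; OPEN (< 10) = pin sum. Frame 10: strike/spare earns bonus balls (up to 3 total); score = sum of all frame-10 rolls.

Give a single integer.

Answer: 118

Derivation:
Frame 1: SPARE (7+3=10). 10 + next roll (1) = 11. Cumulative: 11
Frame 2: SPARE (1+9=10). 10 + next roll (10) = 20. Cumulative: 31
Frame 3: STRIKE. 10 + next two rolls (8+2) = 20. Cumulative: 51
Frame 4: SPARE (8+2=10). 10 + next roll (0) = 10. Cumulative: 61
Frame 5: OPEN (0+1=1). Cumulative: 62
Frame 6: STRIKE. 10 + next two rolls (8+2) = 20. Cumulative: 82
Frame 7: SPARE (8+2=10). 10 + next roll (1) = 11. Cumulative: 93
Frame 8: OPEN (1+6=7). Cumulative: 100
Frame 9: OPEN (6+3=9). Cumulative: 109
Frame 10: OPEN. Sum of all frame-10 rolls (9+0) = 9. Cumulative: 118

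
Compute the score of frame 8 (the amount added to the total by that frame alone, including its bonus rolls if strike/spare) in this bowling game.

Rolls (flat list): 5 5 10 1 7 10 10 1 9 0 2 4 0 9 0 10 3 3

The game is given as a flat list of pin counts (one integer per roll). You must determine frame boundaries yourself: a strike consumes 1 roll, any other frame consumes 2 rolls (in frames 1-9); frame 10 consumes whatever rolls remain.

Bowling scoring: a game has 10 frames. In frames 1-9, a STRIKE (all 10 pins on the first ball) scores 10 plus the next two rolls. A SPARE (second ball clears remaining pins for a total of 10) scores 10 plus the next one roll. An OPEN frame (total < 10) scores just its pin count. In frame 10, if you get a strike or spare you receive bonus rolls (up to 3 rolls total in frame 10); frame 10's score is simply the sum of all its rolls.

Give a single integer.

Frame 1: SPARE (5+5=10). 10 + next roll (10) = 20. Cumulative: 20
Frame 2: STRIKE. 10 + next two rolls (1+7) = 18. Cumulative: 38
Frame 3: OPEN (1+7=8). Cumulative: 46
Frame 4: STRIKE. 10 + next two rolls (10+1) = 21. Cumulative: 67
Frame 5: STRIKE. 10 + next two rolls (1+9) = 20. Cumulative: 87
Frame 6: SPARE (1+9=10). 10 + next roll (0) = 10. Cumulative: 97
Frame 7: OPEN (0+2=2). Cumulative: 99
Frame 8: OPEN (4+0=4). Cumulative: 103
Frame 9: OPEN (9+0=9). Cumulative: 112
Frame 10: STRIKE. Sum of all frame-10 rolls (10+3+3) = 16. Cumulative: 128

Answer: 4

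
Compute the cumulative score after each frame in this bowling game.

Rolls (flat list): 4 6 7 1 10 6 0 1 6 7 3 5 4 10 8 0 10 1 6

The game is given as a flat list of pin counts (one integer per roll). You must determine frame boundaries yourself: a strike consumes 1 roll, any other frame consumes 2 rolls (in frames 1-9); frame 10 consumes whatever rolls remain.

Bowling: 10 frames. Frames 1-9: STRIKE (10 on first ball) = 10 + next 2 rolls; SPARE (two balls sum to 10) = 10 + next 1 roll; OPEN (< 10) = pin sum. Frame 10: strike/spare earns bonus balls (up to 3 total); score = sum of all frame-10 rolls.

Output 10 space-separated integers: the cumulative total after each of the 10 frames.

Frame 1: SPARE (4+6=10). 10 + next roll (7) = 17. Cumulative: 17
Frame 2: OPEN (7+1=8). Cumulative: 25
Frame 3: STRIKE. 10 + next two rolls (6+0) = 16. Cumulative: 41
Frame 4: OPEN (6+0=6). Cumulative: 47
Frame 5: OPEN (1+6=7). Cumulative: 54
Frame 6: SPARE (7+3=10). 10 + next roll (5) = 15. Cumulative: 69
Frame 7: OPEN (5+4=9). Cumulative: 78
Frame 8: STRIKE. 10 + next two rolls (8+0) = 18. Cumulative: 96
Frame 9: OPEN (8+0=8). Cumulative: 104
Frame 10: STRIKE. Sum of all frame-10 rolls (10+1+6) = 17. Cumulative: 121

Answer: 17 25 41 47 54 69 78 96 104 121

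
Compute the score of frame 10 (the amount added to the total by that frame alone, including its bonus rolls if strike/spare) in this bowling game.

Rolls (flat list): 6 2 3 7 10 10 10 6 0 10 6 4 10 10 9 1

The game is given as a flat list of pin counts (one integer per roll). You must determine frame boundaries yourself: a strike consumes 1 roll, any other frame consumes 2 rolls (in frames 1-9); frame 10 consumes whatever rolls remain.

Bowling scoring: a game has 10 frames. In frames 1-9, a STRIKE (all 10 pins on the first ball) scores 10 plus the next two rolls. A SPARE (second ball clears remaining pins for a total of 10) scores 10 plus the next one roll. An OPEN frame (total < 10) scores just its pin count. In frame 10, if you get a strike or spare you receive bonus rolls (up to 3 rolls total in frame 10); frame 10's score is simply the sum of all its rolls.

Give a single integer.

Answer: 20

Derivation:
Frame 1: OPEN (6+2=8). Cumulative: 8
Frame 2: SPARE (3+7=10). 10 + next roll (10) = 20. Cumulative: 28
Frame 3: STRIKE. 10 + next two rolls (10+10) = 30. Cumulative: 58
Frame 4: STRIKE. 10 + next two rolls (10+6) = 26. Cumulative: 84
Frame 5: STRIKE. 10 + next two rolls (6+0) = 16. Cumulative: 100
Frame 6: OPEN (6+0=6). Cumulative: 106
Frame 7: STRIKE. 10 + next two rolls (6+4) = 20. Cumulative: 126
Frame 8: SPARE (6+4=10). 10 + next roll (10) = 20. Cumulative: 146
Frame 9: STRIKE. 10 + next two rolls (10+9) = 29. Cumulative: 175
Frame 10: STRIKE. Sum of all frame-10 rolls (10+9+1) = 20. Cumulative: 195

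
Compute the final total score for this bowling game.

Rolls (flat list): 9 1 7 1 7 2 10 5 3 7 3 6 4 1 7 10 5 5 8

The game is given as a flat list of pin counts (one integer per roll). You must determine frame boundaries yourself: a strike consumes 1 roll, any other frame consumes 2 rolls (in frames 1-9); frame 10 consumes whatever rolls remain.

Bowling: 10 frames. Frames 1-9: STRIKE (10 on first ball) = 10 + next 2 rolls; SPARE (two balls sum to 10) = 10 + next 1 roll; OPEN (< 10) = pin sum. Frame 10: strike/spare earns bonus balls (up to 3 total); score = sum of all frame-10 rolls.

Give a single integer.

Answer: 133

Derivation:
Frame 1: SPARE (9+1=10). 10 + next roll (7) = 17. Cumulative: 17
Frame 2: OPEN (7+1=8). Cumulative: 25
Frame 3: OPEN (7+2=9). Cumulative: 34
Frame 4: STRIKE. 10 + next two rolls (5+3) = 18. Cumulative: 52
Frame 5: OPEN (5+3=8). Cumulative: 60
Frame 6: SPARE (7+3=10). 10 + next roll (6) = 16. Cumulative: 76
Frame 7: SPARE (6+4=10). 10 + next roll (1) = 11. Cumulative: 87
Frame 8: OPEN (1+7=8). Cumulative: 95
Frame 9: STRIKE. 10 + next two rolls (5+5) = 20. Cumulative: 115
Frame 10: SPARE. Sum of all frame-10 rolls (5+5+8) = 18. Cumulative: 133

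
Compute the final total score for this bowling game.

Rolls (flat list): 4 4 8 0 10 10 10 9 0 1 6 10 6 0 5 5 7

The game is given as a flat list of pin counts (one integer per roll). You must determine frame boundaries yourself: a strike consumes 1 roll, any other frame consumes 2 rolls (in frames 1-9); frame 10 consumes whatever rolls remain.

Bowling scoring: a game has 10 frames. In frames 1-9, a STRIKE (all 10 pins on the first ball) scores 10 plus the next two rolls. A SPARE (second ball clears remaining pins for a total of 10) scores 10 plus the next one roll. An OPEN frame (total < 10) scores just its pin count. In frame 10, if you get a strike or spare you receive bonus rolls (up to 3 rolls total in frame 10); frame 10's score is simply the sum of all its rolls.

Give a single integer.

Answer: 149

Derivation:
Frame 1: OPEN (4+4=8). Cumulative: 8
Frame 2: OPEN (8+0=8). Cumulative: 16
Frame 3: STRIKE. 10 + next two rolls (10+10) = 30. Cumulative: 46
Frame 4: STRIKE. 10 + next two rolls (10+9) = 29. Cumulative: 75
Frame 5: STRIKE. 10 + next two rolls (9+0) = 19. Cumulative: 94
Frame 6: OPEN (9+0=9). Cumulative: 103
Frame 7: OPEN (1+6=7). Cumulative: 110
Frame 8: STRIKE. 10 + next two rolls (6+0) = 16. Cumulative: 126
Frame 9: OPEN (6+0=6). Cumulative: 132
Frame 10: SPARE. Sum of all frame-10 rolls (5+5+7) = 17. Cumulative: 149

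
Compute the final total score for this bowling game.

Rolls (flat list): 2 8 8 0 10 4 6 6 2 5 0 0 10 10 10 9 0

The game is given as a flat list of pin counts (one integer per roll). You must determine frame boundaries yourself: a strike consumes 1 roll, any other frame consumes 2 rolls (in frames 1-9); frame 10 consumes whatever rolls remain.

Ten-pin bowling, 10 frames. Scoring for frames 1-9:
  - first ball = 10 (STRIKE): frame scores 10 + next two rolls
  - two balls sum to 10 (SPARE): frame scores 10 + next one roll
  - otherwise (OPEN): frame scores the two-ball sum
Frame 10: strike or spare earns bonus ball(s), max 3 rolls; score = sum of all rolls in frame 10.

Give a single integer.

Answer: 152

Derivation:
Frame 1: SPARE (2+8=10). 10 + next roll (8) = 18. Cumulative: 18
Frame 2: OPEN (8+0=8). Cumulative: 26
Frame 3: STRIKE. 10 + next two rolls (4+6) = 20. Cumulative: 46
Frame 4: SPARE (4+6=10). 10 + next roll (6) = 16. Cumulative: 62
Frame 5: OPEN (6+2=8). Cumulative: 70
Frame 6: OPEN (5+0=5). Cumulative: 75
Frame 7: SPARE (0+10=10). 10 + next roll (10) = 20. Cumulative: 95
Frame 8: STRIKE. 10 + next two rolls (10+9) = 29. Cumulative: 124
Frame 9: STRIKE. 10 + next two rolls (9+0) = 19. Cumulative: 143
Frame 10: OPEN. Sum of all frame-10 rolls (9+0) = 9. Cumulative: 152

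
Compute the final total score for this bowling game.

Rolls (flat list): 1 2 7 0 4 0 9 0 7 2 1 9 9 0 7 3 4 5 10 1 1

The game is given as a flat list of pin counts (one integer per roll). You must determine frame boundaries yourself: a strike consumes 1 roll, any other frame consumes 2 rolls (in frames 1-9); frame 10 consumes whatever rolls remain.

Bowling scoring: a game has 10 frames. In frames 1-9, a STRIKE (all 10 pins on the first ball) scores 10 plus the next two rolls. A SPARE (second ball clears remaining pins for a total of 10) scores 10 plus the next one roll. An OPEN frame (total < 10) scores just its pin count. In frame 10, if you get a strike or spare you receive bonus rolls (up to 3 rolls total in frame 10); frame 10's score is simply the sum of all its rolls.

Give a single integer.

Frame 1: OPEN (1+2=3). Cumulative: 3
Frame 2: OPEN (7+0=7). Cumulative: 10
Frame 3: OPEN (4+0=4). Cumulative: 14
Frame 4: OPEN (9+0=9). Cumulative: 23
Frame 5: OPEN (7+2=9). Cumulative: 32
Frame 6: SPARE (1+9=10). 10 + next roll (9) = 19. Cumulative: 51
Frame 7: OPEN (9+0=9). Cumulative: 60
Frame 8: SPARE (7+3=10). 10 + next roll (4) = 14. Cumulative: 74
Frame 9: OPEN (4+5=9). Cumulative: 83
Frame 10: STRIKE. Sum of all frame-10 rolls (10+1+1) = 12. Cumulative: 95

Answer: 95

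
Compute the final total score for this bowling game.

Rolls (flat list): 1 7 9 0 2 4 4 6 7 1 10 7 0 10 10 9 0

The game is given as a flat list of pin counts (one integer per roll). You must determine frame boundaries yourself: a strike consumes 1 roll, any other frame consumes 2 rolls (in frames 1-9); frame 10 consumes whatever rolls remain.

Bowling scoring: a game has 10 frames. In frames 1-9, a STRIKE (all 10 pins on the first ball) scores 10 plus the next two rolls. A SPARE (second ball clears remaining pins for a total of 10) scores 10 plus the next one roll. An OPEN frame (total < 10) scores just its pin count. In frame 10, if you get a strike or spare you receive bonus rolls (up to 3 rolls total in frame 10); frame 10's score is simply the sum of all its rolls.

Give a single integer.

Frame 1: OPEN (1+7=8). Cumulative: 8
Frame 2: OPEN (9+0=9). Cumulative: 17
Frame 3: OPEN (2+4=6). Cumulative: 23
Frame 4: SPARE (4+6=10). 10 + next roll (7) = 17. Cumulative: 40
Frame 5: OPEN (7+1=8). Cumulative: 48
Frame 6: STRIKE. 10 + next two rolls (7+0) = 17. Cumulative: 65
Frame 7: OPEN (7+0=7). Cumulative: 72
Frame 8: STRIKE. 10 + next two rolls (10+9) = 29. Cumulative: 101
Frame 9: STRIKE. 10 + next two rolls (9+0) = 19. Cumulative: 120
Frame 10: OPEN. Sum of all frame-10 rolls (9+0) = 9. Cumulative: 129

Answer: 129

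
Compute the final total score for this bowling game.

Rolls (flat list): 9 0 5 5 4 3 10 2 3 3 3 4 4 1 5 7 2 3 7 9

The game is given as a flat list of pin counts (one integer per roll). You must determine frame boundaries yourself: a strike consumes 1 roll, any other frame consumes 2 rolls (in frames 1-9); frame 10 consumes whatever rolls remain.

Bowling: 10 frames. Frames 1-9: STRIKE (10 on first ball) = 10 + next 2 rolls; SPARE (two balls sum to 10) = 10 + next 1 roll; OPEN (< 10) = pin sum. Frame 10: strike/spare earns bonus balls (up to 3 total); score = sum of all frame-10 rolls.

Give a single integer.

Answer: 98

Derivation:
Frame 1: OPEN (9+0=9). Cumulative: 9
Frame 2: SPARE (5+5=10). 10 + next roll (4) = 14. Cumulative: 23
Frame 3: OPEN (4+3=7). Cumulative: 30
Frame 4: STRIKE. 10 + next two rolls (2+3) = 15. Cumulative: 45
Frame 5: OPEN (2+3=5). Cumulative: 50
Frame 6: OPEN (3+3=6). Cumulative: 56
Frame 7: OPEN (4+4=8). Cumulative: 64
Frame 8: OPEN (1+5=6). Cumulative: 70
Frame 9: OPEN (7+2=9). Cumulative: 79
Frame 10: SPARE. Sum of all frame-10 rolls (3+7+9) = 19. Cumulative: 98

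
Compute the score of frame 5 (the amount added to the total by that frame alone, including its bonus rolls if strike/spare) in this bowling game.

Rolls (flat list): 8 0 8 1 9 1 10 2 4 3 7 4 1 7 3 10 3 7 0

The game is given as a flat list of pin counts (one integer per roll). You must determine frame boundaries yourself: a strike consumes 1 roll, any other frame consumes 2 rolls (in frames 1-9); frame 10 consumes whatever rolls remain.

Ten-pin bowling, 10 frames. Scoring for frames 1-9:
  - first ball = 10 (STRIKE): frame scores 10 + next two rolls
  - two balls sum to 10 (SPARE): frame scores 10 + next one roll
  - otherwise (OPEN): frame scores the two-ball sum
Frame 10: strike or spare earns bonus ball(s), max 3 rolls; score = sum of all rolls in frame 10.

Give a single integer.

Answer: 6

Derivation:
Frame 1: OPEN (8+0=8). Cumulative: 8
Frame 2: OPEN (8+1=9). Cumulative: 17
Frame 3: SPARE (9+1=10). 10 + next roll (10) = 20. Cumulative: 37
Frame 4: STRIKE. 10 + next two rolls (2+4) = 16. Cumulative: 53
Frame 5: OPEN (2+4=6). Cumulative: 59
Frame 6: SPARE (3+7=10). 10 + next roll (4) = 14. Cumulative: 73
Frame 7: OPEN (4+1=5). Cumulative: 78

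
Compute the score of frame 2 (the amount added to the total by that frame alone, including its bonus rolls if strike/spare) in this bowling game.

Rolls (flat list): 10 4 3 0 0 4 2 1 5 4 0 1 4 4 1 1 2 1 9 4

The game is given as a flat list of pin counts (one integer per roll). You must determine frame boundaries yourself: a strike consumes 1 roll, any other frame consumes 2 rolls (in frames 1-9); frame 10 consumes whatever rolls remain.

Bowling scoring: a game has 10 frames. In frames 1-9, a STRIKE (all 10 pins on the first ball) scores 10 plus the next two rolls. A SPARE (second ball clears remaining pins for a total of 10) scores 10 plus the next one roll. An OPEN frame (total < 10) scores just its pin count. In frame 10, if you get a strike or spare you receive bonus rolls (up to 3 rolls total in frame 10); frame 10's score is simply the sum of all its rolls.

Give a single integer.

Frame 1: STRIKE. 10 + next two rolls (4+3) = 17. Cumulative: 17
Frame 2: OPEN (4+3=7). Cumulative: 24
Frame 3: OPEN (0+0=0). Cumulative: 24
Frame 4: OPEN (4+2=6). Cumulative: 30

Answer: 7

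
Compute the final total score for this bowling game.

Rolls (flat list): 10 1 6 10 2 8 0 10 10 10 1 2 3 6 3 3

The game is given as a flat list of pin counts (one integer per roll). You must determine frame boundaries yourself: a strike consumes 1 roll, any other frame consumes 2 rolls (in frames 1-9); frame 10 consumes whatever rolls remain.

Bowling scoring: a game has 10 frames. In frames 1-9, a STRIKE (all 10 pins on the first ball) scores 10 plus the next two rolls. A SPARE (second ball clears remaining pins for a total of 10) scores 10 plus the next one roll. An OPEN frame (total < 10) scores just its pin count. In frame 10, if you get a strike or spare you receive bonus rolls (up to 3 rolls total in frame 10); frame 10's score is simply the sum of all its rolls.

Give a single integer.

Frame 1: STRIKE. 10 + next two rolls (1+6) = 17. Cumulative: 17
Frame 2: OPEN (1+6=7). Cumulative: 24
Frame 3: STRIKE. 10 + next two rolls (2+8) = 20. Cumulative: 44
Frame 4: SPARE (2+8=10). 10 + next roll (0) = 10. Cumulative: 54
Frame 5: SPARE (0+10=10). 10 + next roll (10) = 20. Cumulative: 74
Frame 6: STRIKE. 10 + next two rolls (10+1) = 21. Cumulative: 95
Frame 7: STRIKE. 10 + next two rolls (1+2) = 13. Cumulative: 108
Frame 8: OPEN (1+2=3). Cumulative: 111
Frame 9: OPEN (3+6=9). Cumulative: 120
Frame 10: OPEN. Sum of all frame-10 rolls (3+3) = 6. Cumulative: 126

Answer: 126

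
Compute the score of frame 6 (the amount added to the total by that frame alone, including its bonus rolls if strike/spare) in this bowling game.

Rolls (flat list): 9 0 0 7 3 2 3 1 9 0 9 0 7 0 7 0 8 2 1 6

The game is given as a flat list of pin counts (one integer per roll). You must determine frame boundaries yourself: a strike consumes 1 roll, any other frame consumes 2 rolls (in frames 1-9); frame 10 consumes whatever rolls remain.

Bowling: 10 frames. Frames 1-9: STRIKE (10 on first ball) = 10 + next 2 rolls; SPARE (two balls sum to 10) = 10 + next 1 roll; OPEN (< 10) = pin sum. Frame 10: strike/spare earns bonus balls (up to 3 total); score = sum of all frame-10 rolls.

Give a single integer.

Frame 1: OPEN (9+0=9). Cumulative: 9
Frame 2: OPEN (0+7=7). Cumulative: 16
Frame 3: OPEN (3+2=5). Cumulative: 21
Frame 4: OPEN (3+1=4). Cumulative: 25
Frame 5: OPEN (9+0=9). Cumulative: 34
Frame 6: OPEN (9+0=9). Cumulative: 43
Frame 7: OPEN (7+0=7). Cumulative: 50
Frame 8: OPEN (7+0=7). Cumulative: 57

Answer: 9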